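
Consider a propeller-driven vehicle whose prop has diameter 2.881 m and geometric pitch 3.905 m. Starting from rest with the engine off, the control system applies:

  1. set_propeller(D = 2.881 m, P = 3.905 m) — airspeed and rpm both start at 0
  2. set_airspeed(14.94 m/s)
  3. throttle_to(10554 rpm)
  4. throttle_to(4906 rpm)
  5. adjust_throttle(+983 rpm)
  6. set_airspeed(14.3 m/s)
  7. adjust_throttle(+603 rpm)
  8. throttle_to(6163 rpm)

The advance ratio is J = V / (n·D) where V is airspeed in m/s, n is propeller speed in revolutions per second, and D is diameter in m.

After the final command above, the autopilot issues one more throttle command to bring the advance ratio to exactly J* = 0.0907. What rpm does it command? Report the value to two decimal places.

set_propeller: D = 2.881 m, P = 3.905 m (p = P/D = 1.355432); state ← (V=0, rpm=0)
set_airspeed(14.94): V ← 14.94 m/s
throttle_to(10554): rpm ← 10554
throttle_to(4906): rpm ← 4906
adjust_throttle(+983): rpm ← 4906 +983 = 5889
set_airspeed(14.3): V ← 14.3 m/s
adjust_throttle(+603): rpm ← 5889 +603 = 6492
throttle_to(6163): rpm ← 6163
final state: V = 14.3 m/s, rpm = 6163 → n = rpm/60 = 102.716667 rev/s
target J* = 0.0907; solve J* = V/(n·D) for n: n = V/(J*·D) = 14.3/(0.0907 × 2.881) = 54.724965 rev/s
rpm = 60·n = 3283.497897

rpm = 3283.50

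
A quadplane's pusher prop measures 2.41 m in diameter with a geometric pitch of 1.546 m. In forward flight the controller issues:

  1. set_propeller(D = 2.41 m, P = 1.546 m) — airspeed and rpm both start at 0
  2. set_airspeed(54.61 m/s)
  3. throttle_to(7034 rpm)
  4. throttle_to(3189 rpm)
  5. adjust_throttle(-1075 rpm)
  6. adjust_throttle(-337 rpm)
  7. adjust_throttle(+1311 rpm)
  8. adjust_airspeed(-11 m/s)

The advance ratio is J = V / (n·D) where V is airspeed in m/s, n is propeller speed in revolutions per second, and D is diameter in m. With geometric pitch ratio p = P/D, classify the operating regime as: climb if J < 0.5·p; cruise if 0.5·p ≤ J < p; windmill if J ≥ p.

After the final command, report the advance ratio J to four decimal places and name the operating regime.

set_propeller: D = 2.41 m, P = 1.546 m (p = P/D = 0.641494); state ← (V=0, rpm=0)
set_airspeed(54.61): V ← 54.61 m/s
throttle_to(7034): rpm ← 7034
throttle_to(3189): rpm ← 3189
adjust_throttle(-1075): rpm ← 3189 -1075 = 2114
adjust_throttle(-337): rpm ← 2114 -337 = 1777
adjust_throttle(+1311): rpm ← 1777 +1311 = 3088
adjust_airspeed(-11): V ← 54.61 -11 = 43.61 m/s
final state: V = 43.61 m/s, rpm = 3088 → n = rpm/60 = 51.466667 rev/s
J = V / (n·D) = 43.61 / (51.466667 × 2.41) = 0.351595
regime bands: climb J<0.3207 | cruise [0.3207, 0.6415) | windmill J≥0.6415
J = 0.3516 → cruise

J = 0.3516, regime = cruise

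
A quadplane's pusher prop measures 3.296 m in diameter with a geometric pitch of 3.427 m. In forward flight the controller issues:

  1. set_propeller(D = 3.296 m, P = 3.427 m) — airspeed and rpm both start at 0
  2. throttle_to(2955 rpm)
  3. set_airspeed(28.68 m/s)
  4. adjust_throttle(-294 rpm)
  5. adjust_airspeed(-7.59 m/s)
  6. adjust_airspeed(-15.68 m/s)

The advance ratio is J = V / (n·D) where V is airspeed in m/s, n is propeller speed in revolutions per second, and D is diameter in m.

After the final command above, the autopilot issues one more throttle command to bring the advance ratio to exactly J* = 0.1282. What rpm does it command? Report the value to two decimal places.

rpm = 768.20

set_propeller: D = 3.296 m, P = 3.427 m (p = P/D = 1.039745); state ← (V=0, rpm=0)
throttle_to(2955): rpm ← 2955
set_airspeed(28.68): V ← 28.68 m/s
adjust_throttle(-294): rpm ← 2955 -294 = 2661
adjust_airspeed(-7.59): V ← 28.68 -7.59 = 21.09 m/s
adjust_airspeed(-15.68): V ← 21.09 -15.68 = 5.41 m/s
final state: V = 5.41 m/s, rpm = 2661 → n = rpm/60 = 44.350000 rev/s
target J* = 0.1282; solve J* = V/(n·D) for n: n = V/(J*·D) = 5.41/(0.1282 × 3.296) = 12.803303 rev/s
rpm = 60·n = 768.198204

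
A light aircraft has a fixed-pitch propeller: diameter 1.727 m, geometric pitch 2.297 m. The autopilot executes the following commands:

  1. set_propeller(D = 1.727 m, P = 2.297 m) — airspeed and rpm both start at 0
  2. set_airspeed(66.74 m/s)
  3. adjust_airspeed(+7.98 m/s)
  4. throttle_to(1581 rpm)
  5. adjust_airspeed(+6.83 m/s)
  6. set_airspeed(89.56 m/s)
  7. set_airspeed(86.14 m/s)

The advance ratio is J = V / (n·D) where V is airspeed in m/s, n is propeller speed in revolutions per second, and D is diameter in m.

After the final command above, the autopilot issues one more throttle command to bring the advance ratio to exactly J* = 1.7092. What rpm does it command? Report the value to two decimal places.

set_propeller: D = 1.727 m, P = 2.297 m (p = P/D = 1.330052); state ← (V=0, rpm=0)
set_airspeed(66.74): V ← 66.74 m/s
adjust_airspeed(+7.98): V ← 66.74 +7.98 = 74.72 m/s
throttle_to(1581): rpm ← 1581
adjust_airspeed(+6.83): V ← 74.72 +6.83 = 81.55 m/s
set_airspeed(89.56): V ← 89.56 m/s
set_airspeed(86.14): V ← 86.14 m/s
final state: V = 86.14 m/s, rpm = 1581 → n = rpm/60 = 26.350000 rev/s
target J* = 1.7092; solve J* = V/(n·D) for n: n = V/(J*·D) = 86.14/(1.7092 × 1.727) = 29.182309 rev/s
rpm = 60·n = 1750.938516

rpm = 1750.94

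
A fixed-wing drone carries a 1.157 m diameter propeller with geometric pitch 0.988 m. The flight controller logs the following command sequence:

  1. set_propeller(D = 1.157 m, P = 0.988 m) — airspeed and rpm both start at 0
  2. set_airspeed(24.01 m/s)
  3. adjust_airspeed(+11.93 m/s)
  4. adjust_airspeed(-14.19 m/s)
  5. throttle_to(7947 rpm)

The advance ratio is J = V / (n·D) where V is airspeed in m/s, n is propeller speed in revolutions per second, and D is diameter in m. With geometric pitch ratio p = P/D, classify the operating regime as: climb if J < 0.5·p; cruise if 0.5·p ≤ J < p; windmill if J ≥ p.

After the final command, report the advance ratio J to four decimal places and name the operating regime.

set_propeller: D = 1.157 m, P = 0.988 m (p = P/D = 0.853933); state ← (V=0, rpm=0)
set_airspeed(24.01): V ← 24.01 m/s
adjust_airspeed(+11.93): V ← 24.01 +11.93 = 35.94 m/s
adjust_airspeed(-14.19): V ← 35.94 -14.19 = 21.75 m/s
throttle_to(7947): rpm ← 7947
final state: V = 21.75 m/s, rpm = 7947 → n = rpm/60 = 132.450000 rev/s
J = V / (n·D) = 21.75 / (132.450000 × 1.157) = 0.141930
regime bands: climb J<0.4270 | cruise [0.4270, 0.8539) | windmill J≥0.8539
J = 0.1419 → climb

J = 0.1419, regime = climb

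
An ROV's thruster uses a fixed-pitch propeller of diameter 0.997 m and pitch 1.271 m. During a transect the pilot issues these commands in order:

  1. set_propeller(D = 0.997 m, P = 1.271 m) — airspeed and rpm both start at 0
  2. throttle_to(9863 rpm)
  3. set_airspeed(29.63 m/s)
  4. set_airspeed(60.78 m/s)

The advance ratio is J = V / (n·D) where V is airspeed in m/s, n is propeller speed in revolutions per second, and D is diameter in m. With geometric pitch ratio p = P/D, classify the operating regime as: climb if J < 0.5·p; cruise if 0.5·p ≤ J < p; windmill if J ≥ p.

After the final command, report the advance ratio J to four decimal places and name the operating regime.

set_propeller: D = 0.997 m, P = 1.271 m (p = P/D = 1.274824); state ← (V=0, rpm=0)
throttle_to(9863): rpm ← 9863
set_airspeed(29.63): V ← 29.63 m/s
set_airspeed(60.78): V ← 60.78 m/s
final state: V = 60.78 m/s, rpm = 9863 → n = rpm/60 = 164.383333 rev/s
J = V / (n·D) = 60.78 / (164.383333 × 0.997) = 0.370858
regime bands: climb J<0.6374 | cruise [0.6374, 1.2748) | windmill J≥1.2748
J = 0.3709 → climb

J = 0.3709, regime = climb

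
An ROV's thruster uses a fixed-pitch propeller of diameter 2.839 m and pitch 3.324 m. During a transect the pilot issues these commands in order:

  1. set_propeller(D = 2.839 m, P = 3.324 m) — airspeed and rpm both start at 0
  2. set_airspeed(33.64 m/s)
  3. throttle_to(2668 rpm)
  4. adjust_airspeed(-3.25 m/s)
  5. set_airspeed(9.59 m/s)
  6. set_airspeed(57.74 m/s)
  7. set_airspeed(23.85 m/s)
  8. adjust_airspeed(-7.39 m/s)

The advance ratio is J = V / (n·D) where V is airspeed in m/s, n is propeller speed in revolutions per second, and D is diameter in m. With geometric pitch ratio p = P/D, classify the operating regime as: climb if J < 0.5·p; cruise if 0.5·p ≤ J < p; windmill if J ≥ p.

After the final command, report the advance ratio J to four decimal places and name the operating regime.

set_propeller: D = 2.839 m, P = 3.324 m (p = P/D = 1.170835); state ← (V=0, rpm=0)
set_airspeed(33.64): V ← 33.64 m/s
throttle_to(2668): rpm ← 2668
adjust_airspeed(-3.25): V ← 33.64 -3.25 = 30.39 m/s
set_airspeed(9.59): V ← 9.59 m/s
set_airspeed(57.74): V ← 57.74 m/s
set_airspeed(23.85): V ← 23.85 m/s
adjust_airspeed(-7.39): V ← 23.85 -7.39 = 16.46 m/s
final state: V = 16.46 m/s, rpm = 2668 → n = rpm/60 = 44.466667 rev/s
J = V / (n·D) = 16.46 / (44.466667 × 2.839) = 0.130386
regime bands: climb J<0.5854 | cruise [0.5854, 1.1708) | windmill J≥1.1708
J = 0.1304 → climb

J = 0.1304, regime = climb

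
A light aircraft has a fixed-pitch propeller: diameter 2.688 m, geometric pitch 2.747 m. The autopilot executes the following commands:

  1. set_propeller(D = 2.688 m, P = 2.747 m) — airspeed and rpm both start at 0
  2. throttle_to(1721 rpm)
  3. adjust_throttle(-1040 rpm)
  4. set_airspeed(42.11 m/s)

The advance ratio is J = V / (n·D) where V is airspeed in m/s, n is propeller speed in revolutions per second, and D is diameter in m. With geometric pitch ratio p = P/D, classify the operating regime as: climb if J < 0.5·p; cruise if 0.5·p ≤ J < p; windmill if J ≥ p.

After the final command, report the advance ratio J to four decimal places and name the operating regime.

J = 1.3803, regime = windmill

set_propeller: D = 2.688 m, P = 2.747 m (p = P/D = 1.021949); state ← (V=0, rpm=0)
throttle_to(1721): rpm ← 1721
adjust_throttle(-1040): rpm ← 1721 -1040 = 681
set_airspeed(42.11): V ← 42.11 m/s
final state: V = 42.11 m/s, rpm = 681 → n = rpm/60 = 11.350000 rev/s
J = V / (n·D) = 42.11 / (11.350000 × 2.688) = 1.380257
regime bands: climb J<0.5110 | cruise [0.5110, 1.0219) | windmill J≥1.0219
J = 1.3803 → windmill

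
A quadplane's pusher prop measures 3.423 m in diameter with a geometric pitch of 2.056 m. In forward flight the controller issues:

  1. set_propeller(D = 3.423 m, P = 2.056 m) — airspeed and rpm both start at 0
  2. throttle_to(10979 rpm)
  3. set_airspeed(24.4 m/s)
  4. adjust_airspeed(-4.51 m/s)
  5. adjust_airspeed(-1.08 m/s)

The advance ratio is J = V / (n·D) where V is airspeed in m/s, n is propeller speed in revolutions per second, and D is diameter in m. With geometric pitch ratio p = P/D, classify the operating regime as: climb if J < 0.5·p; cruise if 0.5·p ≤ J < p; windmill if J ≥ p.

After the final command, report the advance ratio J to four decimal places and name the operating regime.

J = 0.0300, regime = climb

set_propeller: D = 3.423 m, P = 2.056 m (p = P/D = 0.600643); state ← (V=0, rpm=0)
throttle_to(10979): rpm ← 10979
set_airspeed(24.4): V ← 24.4 m/s
adjust_airspeed(-4.51): V ← 24.4 -4.51 = 19.89 m/s
adjust_airspeed(-1.08): V ← 19.89 -1.08 = 18.81 m/s
final state: V = 18.81 m/s, rpm = 10979 → n = rpm/60 = 182.983333 rev/s
J = V / (n·D) = 18.81 / (182.983333 × 3.423) = 0.030031
regime bands: climb J<0.3003 | cruise [0.3003, 0.6006) | windmill J≥0.6006
J = 0.0300 → climb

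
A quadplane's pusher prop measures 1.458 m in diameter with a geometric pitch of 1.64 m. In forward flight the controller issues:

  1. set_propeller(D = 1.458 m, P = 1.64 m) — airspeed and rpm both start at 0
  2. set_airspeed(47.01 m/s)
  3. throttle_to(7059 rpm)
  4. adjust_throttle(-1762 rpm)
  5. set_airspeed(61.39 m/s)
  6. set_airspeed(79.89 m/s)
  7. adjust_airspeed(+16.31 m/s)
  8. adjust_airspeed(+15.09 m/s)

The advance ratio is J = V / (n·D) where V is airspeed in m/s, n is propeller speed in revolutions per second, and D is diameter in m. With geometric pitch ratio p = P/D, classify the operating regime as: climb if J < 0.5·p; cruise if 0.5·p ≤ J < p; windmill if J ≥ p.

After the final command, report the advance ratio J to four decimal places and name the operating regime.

set_propeller: D = 1.458 m, P = 1.64 m (p = P/D = 1.124829); state ← (V=0, rpm=0)
set_airspeed(47.01): V ← 47.01 m/s
throttle_to(7059): rpm ← 7059
adjust_throttle(-1762): rpm ← 7059 -1762 = 5297
set_airspeed(61.39): V ← 61.39 m/s
set_airspeed(79.89): V ← 79.89 m/s
adjust_airspeed(+16.31): V ← 79.89 +16.31 = 96.2 m/s
adjust_airspeed(+15.09): V ← 96.2 +15.09 = 111.29 m/s
final state: V = 111.29 m/s, rpm = 5297 → n = rpm/60 = 88.283333 rev/s
J = V / (n·D) = 111.29 / (88.283333 × 1.458) = 0.864609
regime bands: climb J<0.5624 | cruise [0.5624, 1.1248) | windmill J≥1.1248
J = 0.8646 → cruise

J = 0.8646, regime = cruise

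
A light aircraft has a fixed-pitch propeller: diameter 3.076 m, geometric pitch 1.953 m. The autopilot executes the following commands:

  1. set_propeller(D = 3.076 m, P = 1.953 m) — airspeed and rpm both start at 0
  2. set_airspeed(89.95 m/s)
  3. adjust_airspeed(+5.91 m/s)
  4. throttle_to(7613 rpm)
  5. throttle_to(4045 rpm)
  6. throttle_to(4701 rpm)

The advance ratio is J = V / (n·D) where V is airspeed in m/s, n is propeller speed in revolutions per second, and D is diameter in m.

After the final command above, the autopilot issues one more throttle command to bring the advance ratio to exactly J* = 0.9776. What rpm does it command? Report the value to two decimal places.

set_propeller: D = 3.076 m, P = 1.953 m (p = P/D = 0.634915); state ← (V=0, rpm=0)
set_airspeed(89.95): V ← 89.95 m/s
adjust_airspeed(+5.91): V ← 89.95 +5.91 = 95.86 m/s
throttle_to(7613): rpm ← 7613
throttle_to(4045): rpm ← 4045
throttle_to(4701): rpm ← 4701
final state: V = 95.86 m/s, rpm = 4701 → n = rpm/60 = 78.350000 rev/s
target J* = 0.9776; solve J* = V/(n·D) for n: n = V/(J*·D) = 95.86/(0.9776 × 3.076) = 31.877914 rev/s
rpm = 60·n = 1912.674866

rpm = 1912.67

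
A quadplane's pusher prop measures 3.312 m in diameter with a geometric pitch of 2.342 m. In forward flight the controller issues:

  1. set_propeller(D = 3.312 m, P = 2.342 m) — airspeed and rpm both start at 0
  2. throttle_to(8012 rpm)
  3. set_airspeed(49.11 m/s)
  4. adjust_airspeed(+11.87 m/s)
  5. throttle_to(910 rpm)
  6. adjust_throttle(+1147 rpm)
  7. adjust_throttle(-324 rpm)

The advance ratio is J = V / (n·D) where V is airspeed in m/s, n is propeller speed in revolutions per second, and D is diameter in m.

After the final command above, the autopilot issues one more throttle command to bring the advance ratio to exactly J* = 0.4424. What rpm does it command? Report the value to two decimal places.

rpm = 2497.08

set_propeller: D = 3.312 m, P = 2.342 m (p = P/D = 0.707126); state ← (V=0, rpm=0)
throttle_to(8012): rpm ← 8012
set_airspeed(49.11): V ← 49.11 m/s
adjust_airspeed(+11.87): V ← 49.11 +11.87 = 60.98 m/s
throttle_to(910): rpm ← 910
adjust_throttle(+1147): rpm ← 910 +1147 = 2057
adjust_throttle(-324): rpm ← 2057 -324 = 1733
final state: V = 60.98 m/s, rpm = 1733 → n = rpm/60 = 28.883333 rev/s
target J* = 0.4424; solve J* = V/(n·D) for n: n = V/(J*·D) = 60.98/(0.4424 × 3.312) = 41.618074 rev/s
rpm = 60·n = 2497.084414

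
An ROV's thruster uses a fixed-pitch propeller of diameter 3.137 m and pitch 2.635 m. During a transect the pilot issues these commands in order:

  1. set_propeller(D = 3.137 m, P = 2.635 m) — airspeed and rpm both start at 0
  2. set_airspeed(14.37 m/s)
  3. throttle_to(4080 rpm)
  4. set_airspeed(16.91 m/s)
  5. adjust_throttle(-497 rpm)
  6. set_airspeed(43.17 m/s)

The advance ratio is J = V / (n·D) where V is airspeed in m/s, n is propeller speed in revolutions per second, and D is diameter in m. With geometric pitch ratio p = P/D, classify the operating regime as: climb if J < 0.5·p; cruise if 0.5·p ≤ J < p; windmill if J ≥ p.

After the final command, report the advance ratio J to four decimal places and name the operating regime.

set_propeller: D = 3.137 m, P = 2.635 m (p = P/D = 0.839974); state ← (V=0, rpm=0)
set_airspeed(14.37): V ← 14.37 m/s
throttle_to(4080): rpm ← 4080
set_airspeed(16.91): V ← 16.91 m/s
adjust_throttle(-497): rpm ← 4080 -497 = 3583
set_airspeed(43.17): V ← 43.17 m/s
final state: V = 43.17 m/s, rpm = 3583 → n = rpm/60 = 59.716667 rev/s
J = V / (n·D) = 43.17 / (59.716667 × 3.137) = 0.230447
regime bands: climb J<0.4200 | cruise [0.4200, 0.8400) | windmill J≥0.8400
J = 0.2304 → climb

J = 0.2304, regime = climb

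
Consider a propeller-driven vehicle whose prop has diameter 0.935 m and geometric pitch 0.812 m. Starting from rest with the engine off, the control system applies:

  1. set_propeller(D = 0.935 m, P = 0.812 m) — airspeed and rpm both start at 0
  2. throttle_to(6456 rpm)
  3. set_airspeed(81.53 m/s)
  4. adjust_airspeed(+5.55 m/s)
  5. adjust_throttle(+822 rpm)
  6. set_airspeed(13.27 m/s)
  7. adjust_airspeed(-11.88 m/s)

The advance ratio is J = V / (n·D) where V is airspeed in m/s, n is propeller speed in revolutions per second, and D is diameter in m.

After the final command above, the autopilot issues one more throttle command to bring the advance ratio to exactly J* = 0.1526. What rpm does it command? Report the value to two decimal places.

set_propeller: D = 0.935 m, P = 0.812 m (p = P/D = 0.868449); state ← (V=0, rpm=0)
throttle_to(6456): rpm ← 6456
set_airspeed(81.53): V ← 81.53 m/s
adjust_airspeed(+5.55): V ← 81.53 +5.55 = 87.08 m/s
adjust_throttle(+822): rpm ← 6456 +822 = 7278
set_airspeed(13.27): V ← 13.27 m/s
adjust_airspeed(-11.88): V ← 13.27 -11.88 = 1.39 m/s
final state: V = 1.39 m/s, rpm = 7278 → n = rpm/60 = 121.300000 rev/s
target J* = 0.1526; solve J* = V/(n·D) for n: n = V/(J*·D) = 1.39/(0.1526 × 0.935) = 9.742012 rev/s
rpm = 60·n = 584.520714

rpm = 584.52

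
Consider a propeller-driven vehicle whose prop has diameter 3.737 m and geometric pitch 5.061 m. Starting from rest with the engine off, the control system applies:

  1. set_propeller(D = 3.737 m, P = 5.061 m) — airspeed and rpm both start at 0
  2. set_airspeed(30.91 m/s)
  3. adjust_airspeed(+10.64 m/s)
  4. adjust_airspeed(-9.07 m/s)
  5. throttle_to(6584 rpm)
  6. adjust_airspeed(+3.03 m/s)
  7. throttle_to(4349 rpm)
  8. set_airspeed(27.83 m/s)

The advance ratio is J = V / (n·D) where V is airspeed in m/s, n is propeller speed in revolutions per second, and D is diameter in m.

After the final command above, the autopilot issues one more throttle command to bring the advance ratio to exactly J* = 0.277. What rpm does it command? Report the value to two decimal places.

rpm = 1613.10

set_propeller: D = 3.737 m, P = 5.061 m (p = P/D = 1.354295); state ← (V=0, rpm=0)
set_airspeed(30.91): V ← 30.91 m/s
adjust_airspeed(+10.64): V ← 30.91 +10.64 = 41.55 m/s
adjust_airspeed(-9.07): V ← 41.55 -9.07 = 32.48 m/s
throttle_to(6584): rpm ← 6584
adjust_airspeed(+3.03): V ← 32.48 +3.03 = 35.51 m/s
throttle_to(4349): rpm ← 4349
set_airspeed(27.83): V ← 27.83 m/s
final state: V = 27.83 m/s, rpm = 4349 → n = rpm/60 = 72.483333 rev/s
target J* = 0.277; solve J* = V/(n·D) for n: n = V/(J*·D) = 27.83/(0.277 × 3.737) = 26.885018 rev/s
rpm = 60·n = 1613.101109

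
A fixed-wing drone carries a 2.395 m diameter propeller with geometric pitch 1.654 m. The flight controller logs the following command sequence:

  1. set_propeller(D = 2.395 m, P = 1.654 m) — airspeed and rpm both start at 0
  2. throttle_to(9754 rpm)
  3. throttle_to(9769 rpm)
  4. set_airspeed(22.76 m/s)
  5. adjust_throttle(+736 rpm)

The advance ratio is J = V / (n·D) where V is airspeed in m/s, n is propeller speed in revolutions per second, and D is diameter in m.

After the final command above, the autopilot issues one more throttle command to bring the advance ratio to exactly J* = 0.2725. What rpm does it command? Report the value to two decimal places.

set_propeller: D = 2.395 m, P = 1.654 m (p = P/D = 0.690605); state ← (V=0, rpm=0)
throttle_to(9754): rpm ← 9754
throttle_to(9769): rpm ← 9769
set_airspeed(22.76): V ← 22.76 m/s
adjust_throttle(+736): rpm ← 9769 +736 = 10505
final state: V = 22.76 m/s, rpm = 10505 → n = rpm/60 = 175.083333 rev/s
target J* = 0.2725; solve J* = V/(n·D) for n: n = V/(J*·D) = 22.76/(0.2725 × 2.395) = 34.873877 rev/s
rpm = 60·n = 2092.432629

rpm = 2092.43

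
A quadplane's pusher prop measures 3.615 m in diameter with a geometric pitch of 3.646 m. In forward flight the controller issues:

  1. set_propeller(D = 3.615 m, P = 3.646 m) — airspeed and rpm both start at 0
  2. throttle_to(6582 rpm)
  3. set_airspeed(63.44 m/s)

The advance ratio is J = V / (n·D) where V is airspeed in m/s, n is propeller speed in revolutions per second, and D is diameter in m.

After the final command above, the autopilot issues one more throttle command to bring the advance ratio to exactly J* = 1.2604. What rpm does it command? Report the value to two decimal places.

set_propeller: D = 3.615 m, P = 3.646 m (p = P/D = 1.008575); state ← (V=0, rpm=0)
throttle_to(6582): rpm ← 6582
set_airspeed(63.44): V ← 63.44 m/s
final state: V = 63.44 m/s, rpm = 6582 → n = rpm/60 = 109.700000 rev/s
target J* = 1.2604; solve J* = V/(n·D) for n: n = V/(J*·D) = 63.44/(1.2604 × 3.615) = 13.923438 rev/s
rpm = 60·n = 835.406266

rpm = 835.41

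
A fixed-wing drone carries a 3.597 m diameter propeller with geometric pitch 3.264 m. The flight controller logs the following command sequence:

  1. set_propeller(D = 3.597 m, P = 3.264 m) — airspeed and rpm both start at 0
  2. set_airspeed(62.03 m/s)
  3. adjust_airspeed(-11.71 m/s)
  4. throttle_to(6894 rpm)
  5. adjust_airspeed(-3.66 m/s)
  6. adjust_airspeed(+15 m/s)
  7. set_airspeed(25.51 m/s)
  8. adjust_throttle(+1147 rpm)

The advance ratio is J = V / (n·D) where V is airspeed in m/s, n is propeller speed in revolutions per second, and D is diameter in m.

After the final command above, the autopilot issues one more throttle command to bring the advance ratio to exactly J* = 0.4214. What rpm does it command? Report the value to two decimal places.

set_propeller: D = 3.597 m, P = 3.264 m (p = P/D = 0.907423); state ← (V=0, rpm=0)
set_airspeed(62.03): V ← 62.03 m/s
adjust_airspeed(-11.71): V ← 62.03 -11.71 = 50.32 m/s
throttle_to(6894): rpm ← 6894
adjust_airspeed(-3.66): V ← 50.32 -3.66 = 46.66 m/s
adjust_airspeed(+15): V ← 46.66 +15 = 61.66 m/s
set_airspeed(25.51): V ← 25.51 m/s
adjust_throttle(+1147): rpm ← 6894 +1147 = 8041
final state: V = 25.51 m/s, rpm = 8041 → n = rpm/60 = 134.016667 rev/s
target J* = 0.4214; solve J* = V/(n·D) for n: n = V/(J*·D) = 25.51/(0.4214 × 3.597) = 16.829666 rev/s
rpm = 60·n = 1009.779942

rpm = 1009.78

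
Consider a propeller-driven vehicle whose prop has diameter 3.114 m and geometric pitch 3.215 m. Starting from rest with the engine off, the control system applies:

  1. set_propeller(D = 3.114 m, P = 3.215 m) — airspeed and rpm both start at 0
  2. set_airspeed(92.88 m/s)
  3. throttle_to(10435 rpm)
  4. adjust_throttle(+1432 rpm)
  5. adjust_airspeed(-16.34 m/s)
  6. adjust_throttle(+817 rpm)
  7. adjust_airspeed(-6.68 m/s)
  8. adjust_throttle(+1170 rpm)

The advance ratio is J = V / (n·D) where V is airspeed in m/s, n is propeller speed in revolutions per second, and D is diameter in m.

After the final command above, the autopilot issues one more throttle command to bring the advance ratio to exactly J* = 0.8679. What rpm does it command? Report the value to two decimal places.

rpm = 1550.93

set_propeller: D = 3.114 m, P = 3.215 m (p = P/D = 1.032434); state ← (V=0, rpm=0)
set_airspeed(92.88): V ← 92.88 m/s
throttle_to(10435): rpm ← 10435
adjust_throttle(+1432): rpm ← 10435 +1432 = 11867
adjust_airspeed(-16.34): V ← 92.88 -16.34 = 76.54 m/s
adjust_throttle(+817): rpm ← 11867 +817 = 12684
adjust_airspeed(-6.68): V ← 76.54 -6.68 = 69.86 m/s
adjust_throttle(+1170): rpm ← 12684 +1170 = 13854
final state: V = 69.86 m/s, rpm = 13854 → n = rpm/60 = 230.900000 rev/s
target J* = 0.8679; solve J* = V/(n·D) for n: n = V/(J*·D) = 69.86/(0.8679 × 3.114) = 25.848794 rev/s
rpm = 60·n = 1550.927637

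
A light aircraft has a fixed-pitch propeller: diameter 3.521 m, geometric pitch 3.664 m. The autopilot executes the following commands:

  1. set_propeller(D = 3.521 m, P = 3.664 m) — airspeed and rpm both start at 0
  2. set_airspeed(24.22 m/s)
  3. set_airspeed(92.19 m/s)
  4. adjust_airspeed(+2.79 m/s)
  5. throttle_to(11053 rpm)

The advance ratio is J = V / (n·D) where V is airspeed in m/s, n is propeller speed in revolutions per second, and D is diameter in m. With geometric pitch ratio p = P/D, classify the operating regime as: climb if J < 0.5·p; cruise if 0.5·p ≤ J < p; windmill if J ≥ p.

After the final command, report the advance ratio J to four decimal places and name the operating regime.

set_propeller: D = 3.521 m, P = 3.664 m (p = P/D = 1.040613); state ← (V=0, rpm=0)
set_airspeed(24.22): V ← 24.22 m/s
set_airspeed(92.19): V ← 92.19 m/s
adjust_airspeed(+2.79): V ← 92.19 +2.79 = 94.98 m/s
throttle_to(11053): rpm ← 11053
final state: V = 94.98 m/s, rpm = 11053 → n = rpm/60 = 184.216667 rev/s
J = V / (n·D) = 94.98 / (184.216667 × 3.521) = 0.146432
regime bands: climb J<0.5203 | cruise [0.5203, 1.0406) | windmill J≥1.0406
J = 0.1464 → climb

J = 0.1464, regime = climb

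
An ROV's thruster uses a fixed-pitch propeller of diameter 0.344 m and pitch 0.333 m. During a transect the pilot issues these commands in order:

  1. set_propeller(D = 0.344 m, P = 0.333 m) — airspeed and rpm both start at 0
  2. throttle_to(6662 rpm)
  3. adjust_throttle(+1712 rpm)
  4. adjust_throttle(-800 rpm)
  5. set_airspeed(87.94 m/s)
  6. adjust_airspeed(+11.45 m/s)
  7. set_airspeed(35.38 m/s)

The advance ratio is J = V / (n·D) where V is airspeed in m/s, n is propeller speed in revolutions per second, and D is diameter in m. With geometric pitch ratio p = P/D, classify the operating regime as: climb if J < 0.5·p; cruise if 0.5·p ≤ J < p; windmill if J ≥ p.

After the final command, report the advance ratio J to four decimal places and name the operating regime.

set_propeller: D = 0.344 m, P = 0.333 m (p = P/D = 0.968023); state ← (V=0, rpm=0)
throttle_to(6662): rpm ← 6662
adjust_throttle(+1712): rpm ← 6662 +1712 = 8374
adjust_throttle(-800): rpm ← 8374 -800 = 7574
set_airspeed(87.94): V ← 87.94 m/s
adjust_airspeed(+11.45): V ← 87.94 +11.45 = 99.39 m/s
set_airspeed(35.38): V ← 35.38 m/s
final state: V = 35.38 m/s, rpm = 7574 → n = rpm/60 = 126.233333 rev/s
J = V / (n·D) = 35.38 / (126.233333 × 0.344) = 0.814752
regime bands: climb J<0.4840 | cruise [0.4840, 0.9680) | windmill J≥0.9680
J = 0.8148 → cruise

J = 0.8148, regime = cruise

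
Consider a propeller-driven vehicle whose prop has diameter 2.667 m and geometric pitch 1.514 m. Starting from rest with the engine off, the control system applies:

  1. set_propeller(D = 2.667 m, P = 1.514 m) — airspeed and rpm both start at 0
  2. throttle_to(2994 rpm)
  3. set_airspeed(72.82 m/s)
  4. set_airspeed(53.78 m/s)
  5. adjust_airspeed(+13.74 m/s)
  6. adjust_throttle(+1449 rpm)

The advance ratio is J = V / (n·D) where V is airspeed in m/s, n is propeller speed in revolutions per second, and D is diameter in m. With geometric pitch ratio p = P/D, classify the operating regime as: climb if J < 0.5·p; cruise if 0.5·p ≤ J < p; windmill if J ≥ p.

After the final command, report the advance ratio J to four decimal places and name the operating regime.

set_propeller: D = 2.667 m, P = 1.514 m (p = P/D = 0.567679); state ← (V=0, rpm=0)
throttle_to(2994): rpm ← 2994
set_airspeed(72.82): V ← 72.82 m/s
set_airspeed(53.78): V ← 53.78 m/s
adjust_airspeed(+13.74): V ← 53.78 +13.74 = 67.52 m/s
adjust_throttle(+1449): rpm ← 2994 +1449 = 4443
final state: V = 67.52 m/s, rpm = 4443 → n = rpm/60 = 74.050000 rev/s
J = V / (n·D) = 67.52 / (74.050000 × 2.667) = 0.341888
regime bands: climb J<0.2838 | cruise [0.2838, 0.5677) | windmill J≥0.5677
J = 0.3419 → cruise

J = 0.3419, regime = cruise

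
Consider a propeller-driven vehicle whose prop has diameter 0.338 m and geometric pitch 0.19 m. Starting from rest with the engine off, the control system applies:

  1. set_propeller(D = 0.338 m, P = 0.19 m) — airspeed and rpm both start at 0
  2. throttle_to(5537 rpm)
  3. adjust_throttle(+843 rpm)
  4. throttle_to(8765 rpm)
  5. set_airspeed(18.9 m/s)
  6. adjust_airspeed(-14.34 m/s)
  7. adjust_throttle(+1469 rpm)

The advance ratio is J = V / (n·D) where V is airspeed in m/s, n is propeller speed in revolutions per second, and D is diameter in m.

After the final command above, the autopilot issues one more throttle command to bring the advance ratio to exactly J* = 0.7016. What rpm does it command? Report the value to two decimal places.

rpm = 1153.74

set_propeller: D = 0.338 m, P = 0.19 m (p = P/D = 0.562130); state ← (V=0, rpm=0)
throttle_to(5537): rpm ← 5537
adjust_throttle(+843): rpm ← 5537 +843 = 6380
throttle_to(8765): rpm ← 8765
set_airspeed(18.9): V ← 18.9 m/s
adjust_airspeed(-14.34): V ← 18.9 -14.34 = 4.56 m/s
adjust_throttle(+1469): rpm ← 8765 +1469 = 10234
final state: V = 4.56 m/s, rpm = 10234 → n = rpm/60 = 170.566667 rev/s
target J* = 0.7016; solve J* = V/(n·D) for n: n = V/(J*·D) = 4.56/(0.7016 × 0.338) = 19.229082 rev/s
rpm = 60·n = 1153.744948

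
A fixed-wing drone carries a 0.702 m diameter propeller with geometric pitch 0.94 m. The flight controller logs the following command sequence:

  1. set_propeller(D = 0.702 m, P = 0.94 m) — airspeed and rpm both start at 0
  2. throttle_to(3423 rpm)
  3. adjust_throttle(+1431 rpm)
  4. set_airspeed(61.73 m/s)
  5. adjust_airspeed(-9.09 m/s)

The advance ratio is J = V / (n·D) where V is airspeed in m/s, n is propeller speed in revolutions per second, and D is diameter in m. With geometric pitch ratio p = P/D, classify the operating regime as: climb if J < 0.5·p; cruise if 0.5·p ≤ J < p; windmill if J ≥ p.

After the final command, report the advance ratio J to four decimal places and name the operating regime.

set_propeller: D = 0.702 m, P = 0.94 m (p = P/D = 1.339031); state ← (V=0, rpm=0)
throttle_to(3423): rpm ← 3423
adjust_throttle(+1431): rpm ← 3423 +1431 = 4854
set_airspeed(61.73): V ← 61.73 m/s
adjust_airspeed(-9.09): V ← 61.73 -9.09 = 52.64 m/s
final state: V = 52.64 m/s, rpm = 4854 → n = rpm/60 = 80.900000 rev/s
J = V / (n·D) = 52.64 / (80.900000 × 0.702) = 0.926894
regime bands: climb J<0.6695 | cruise [0.6695, 1.3390) | windmill J≥1.3390
J = 0.9269 → cruise

J = 0.9269, regime = cruise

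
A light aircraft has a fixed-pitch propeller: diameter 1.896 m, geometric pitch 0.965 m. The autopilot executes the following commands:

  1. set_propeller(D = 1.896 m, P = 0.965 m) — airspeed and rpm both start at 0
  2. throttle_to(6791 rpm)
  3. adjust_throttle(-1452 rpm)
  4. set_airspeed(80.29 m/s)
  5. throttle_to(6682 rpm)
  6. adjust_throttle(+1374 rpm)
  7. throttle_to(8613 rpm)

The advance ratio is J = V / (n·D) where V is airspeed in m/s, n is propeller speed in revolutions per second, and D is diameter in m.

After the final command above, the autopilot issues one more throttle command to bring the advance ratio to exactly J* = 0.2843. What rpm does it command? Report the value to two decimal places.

rpm = 8937.12

set_propeller: D = 1.896 m, P = 0.965 m (p = P/D = 0.508966); state ← (V=0, rpm=0)
throttle_to(6791): rpm ← 6791
adjust_throttle(-1452): rpm ← 6791 -1452 = 5339
set_airspeed(80.29): V ← 80.29 m/s
throttle_to(6682): rpm ← 6682
adjust_throttle(+1374): rpm ← 6682 +1374 = 8056
throttle_to(8613): rpm ← 8613
final state: V = 80.29 m/s, rpm = 8613 → n = rpm/60 = 143.550000 rev/s
target J* = 0.2843; solve J* = V/(n·D) for n: n = V/(J*·D) = 80.29/(0.2843 × 1.896) = 148.951975 rev/s
rpm = 60·n = 8937.118483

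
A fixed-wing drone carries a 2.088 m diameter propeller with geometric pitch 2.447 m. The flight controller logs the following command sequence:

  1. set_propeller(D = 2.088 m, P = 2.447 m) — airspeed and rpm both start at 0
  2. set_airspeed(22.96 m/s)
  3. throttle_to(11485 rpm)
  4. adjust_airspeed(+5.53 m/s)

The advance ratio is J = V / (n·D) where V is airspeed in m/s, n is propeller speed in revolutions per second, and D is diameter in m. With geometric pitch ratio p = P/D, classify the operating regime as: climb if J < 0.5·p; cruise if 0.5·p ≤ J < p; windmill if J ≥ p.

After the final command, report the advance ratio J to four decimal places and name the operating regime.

set_propeller: D = 2.088 m, P = 2.447 m (p = P/D = 1.171935); state ← (V=0, rpm=0)
set_airspeed(22.96): V ← 22.96 m/s
throttle_to(11485): rpm ← 11485
adjust_airspeed(+5.53): V ← 22.96 +5.53 = 28.49 m/s
final state: V = 28.49 m/s, rpm = 11485 → n = rpm/60 = 191.416667 rev/s
J = V / (n·D) = 28.49 / (191.416667 × 2.088) = 0.071282
regime bands: climb J<0.5860 | cruise [0.5860, 1.1719) | windmill J≥1.1719
J = 0.0713 → climb

J = 0.0713, regime = climb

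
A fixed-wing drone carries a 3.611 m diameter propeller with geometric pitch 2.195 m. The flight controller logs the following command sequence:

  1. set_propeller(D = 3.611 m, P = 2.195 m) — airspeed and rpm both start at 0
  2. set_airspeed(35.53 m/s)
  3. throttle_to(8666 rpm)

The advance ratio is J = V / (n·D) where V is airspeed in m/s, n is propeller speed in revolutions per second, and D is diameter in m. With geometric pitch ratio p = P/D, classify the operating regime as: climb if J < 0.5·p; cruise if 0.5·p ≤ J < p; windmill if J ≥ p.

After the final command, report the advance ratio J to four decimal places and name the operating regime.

J = 0.0681, regime = climb

set_propeller: D = 3.611 m, P = 2.195 m (p = P/D = 0.607865); state ← (V=0, rpm=0)
set_airspeed(35.53): V ← 35.53 m/s
throttle_to(8666): rpm ← 8666
final state: V = 35.53 m/s, rpm = 8666 → n = rpm/60 = 144.433333 rev/s
J = V / (n·D) = 35.53 / (144.433333 × 3.611) = 0.068124
regime bands: climb J<0.3039 | cruise [0.3039, 0.6079) | windmill J≥0.6079
J = 0.0681 → climb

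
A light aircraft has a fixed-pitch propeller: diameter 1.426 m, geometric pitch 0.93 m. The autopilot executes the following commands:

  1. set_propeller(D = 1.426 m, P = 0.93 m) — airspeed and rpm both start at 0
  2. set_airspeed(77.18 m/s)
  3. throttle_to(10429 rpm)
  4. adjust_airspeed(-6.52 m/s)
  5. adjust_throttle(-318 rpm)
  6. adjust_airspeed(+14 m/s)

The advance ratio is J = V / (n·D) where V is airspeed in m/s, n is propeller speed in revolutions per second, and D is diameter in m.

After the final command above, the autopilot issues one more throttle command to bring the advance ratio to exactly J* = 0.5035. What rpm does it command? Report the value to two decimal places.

set_propeller: D = 1.426 m, P = 0.93 m (p = P/D = 0.652174); state ← (V=0, rpm=0)
set_airspeed(77.18): V ← 77.18 m/s
throttle_to(10429): rpm ← 10429
adjust_airspeed(-6.52): V ← 77.18 -6.52 = 70.66 m/s
adjust_throttle(-318): rpm ← 10429 -318 = 10111
adjust_airspeed(+14): V ← 70.66 +14 = 84.66 m/s
final state: V = 84.66 m/s, rpm = 10111 → n = rpm/60 = 168.516667 rev/s
target J* = 0.5035; solve J* = V/(n·D) for n: n = V/(J*·D) = 84.66/(0.5035 × 1.426) = 117.912342 rev/s
rpm = 60·n = 7074.740491

rpm = 7074.74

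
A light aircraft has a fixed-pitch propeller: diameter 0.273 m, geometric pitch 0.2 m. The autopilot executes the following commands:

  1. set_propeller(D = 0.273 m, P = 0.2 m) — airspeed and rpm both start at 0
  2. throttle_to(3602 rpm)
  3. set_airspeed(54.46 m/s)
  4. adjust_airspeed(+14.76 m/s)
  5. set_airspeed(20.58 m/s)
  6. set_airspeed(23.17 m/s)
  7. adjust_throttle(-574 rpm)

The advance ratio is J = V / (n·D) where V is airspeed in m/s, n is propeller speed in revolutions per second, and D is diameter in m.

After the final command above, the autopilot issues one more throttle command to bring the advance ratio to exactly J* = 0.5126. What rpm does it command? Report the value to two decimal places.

rpm = 9934.27

set_propeller: D = 0.273 m, P = 0.2 m (p = P/D = 0.732601); state ← (V=0, rpm=0)
throttle_to(3602): rpm ← 3602
set_airspeed(54.46): V ← 54.46 m/s
adjust_airspeed(+14.76): V ← 54.46 +14.76 = 69.22 m/s
set_airspeed(20.58): V ← 20.58 m/s
set_airspeed(23.17): V ← 23.17 m/s
adjust_throttle(-574): rpm ← 3602 -574 = 3028
final state: V = 23.17 m/s, rpm = 3028 → n = rpm/60 = 50.466667 rev/s
target J* = 0.5126; solve J* = V/(n·D) for n: n = V/(J*·D) = 23.17/(0.5126 × 0.273) = 165.571196 rev/s
rpm = 60·n = 9934.271737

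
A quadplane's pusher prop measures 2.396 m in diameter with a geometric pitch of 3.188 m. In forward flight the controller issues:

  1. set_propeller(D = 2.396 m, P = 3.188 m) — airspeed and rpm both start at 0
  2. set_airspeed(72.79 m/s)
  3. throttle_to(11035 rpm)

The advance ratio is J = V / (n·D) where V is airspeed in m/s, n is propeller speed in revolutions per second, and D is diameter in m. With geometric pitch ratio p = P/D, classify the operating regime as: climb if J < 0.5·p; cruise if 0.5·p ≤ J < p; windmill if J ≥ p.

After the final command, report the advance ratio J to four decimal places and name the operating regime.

J = 0.1652, regime = climb

set_propeller: D = 2.396 m, P = 3.188 m (p = P/D = 1.330551); state ← (V=0, rpm=0)
set_airspeed(72.79): V ← 72.79 m/s
throttle_to(11035): rpm ← 11035
final state: V = 72.79 m/s, rpm = 11035 → n = rpm/60 = 183.916667 rev/s
J = V / (n·D) = 72.79 / (183.916667 × 2.396) = 0.165182
regime bands: climb J<0.6653 | cruise [0.6653, 1.3306) | windmill J≥1.3306
J = 0.1652 → climb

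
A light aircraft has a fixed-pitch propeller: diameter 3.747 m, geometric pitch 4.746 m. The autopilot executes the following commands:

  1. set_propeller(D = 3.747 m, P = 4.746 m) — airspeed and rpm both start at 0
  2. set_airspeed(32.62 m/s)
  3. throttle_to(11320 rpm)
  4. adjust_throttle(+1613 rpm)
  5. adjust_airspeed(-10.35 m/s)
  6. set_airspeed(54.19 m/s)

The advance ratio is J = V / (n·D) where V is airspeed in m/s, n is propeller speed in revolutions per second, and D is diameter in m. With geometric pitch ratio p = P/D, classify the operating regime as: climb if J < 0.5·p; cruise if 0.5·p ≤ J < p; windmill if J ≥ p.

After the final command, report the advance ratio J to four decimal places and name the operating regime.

set_propeller: D = 3.747 m, P = 4.746 m (p = P/D = 1.266613); state ← (V=0, rpm=0)
set_airspeed(32.62): V ← 32.62 m/s
throttle_to(11320): rpm ← 11320
adjust_throttle(+1613): rpm ← 11320 +1613 = 12933
adjust_airspeed(-10.35): V ← 32.62 -10.35 = 22.27 m/s
set_airspeed(54.19): V ← 54.19 m/s
final state: V = 54.19 m/s, rpm = 12933 → n = rpm/60 = 215.550000 rev/s
J = V / (n·D) = 54.19 / (215.550000 × 3.747) = 0.067095
regime bands: climb J<0.6333 | cruise [0.6333, 1.2666) | windmill J≥1.2666
J = 0.0671 → climb

J = 0.0671, regime = climb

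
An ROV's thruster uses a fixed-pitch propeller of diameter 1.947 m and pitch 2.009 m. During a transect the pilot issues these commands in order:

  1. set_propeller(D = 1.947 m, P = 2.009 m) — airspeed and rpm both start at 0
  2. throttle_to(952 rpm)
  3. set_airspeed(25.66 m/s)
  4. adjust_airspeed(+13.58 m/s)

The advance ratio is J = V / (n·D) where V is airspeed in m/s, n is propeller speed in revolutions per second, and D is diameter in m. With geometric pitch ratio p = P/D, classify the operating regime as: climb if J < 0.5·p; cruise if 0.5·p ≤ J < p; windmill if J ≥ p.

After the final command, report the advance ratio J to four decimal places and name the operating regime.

set_propeller: D = 1.947 m, P = 2.009 m (p = P/D = 1.031844); state ← (V=0, rpm=0)
throttle_to(952): rpm ← 952
set_airspeed(25.66): V ← 25.66 m/s
adjust_airspeed(+13.58): V ← 25.66 +13.58 = 39.24 m/s
final state: V = 39.24 m/s, rpm = 952 → n = rpm/60 = 15.866667 rev/s
J = V / (n·D) = 39.24 / (15.866667 × 1.947) = 1.270215
regime bands: climb J<0.5159 | cruise [0.5159, 1.0318) | windmill J≥1.0318
J = 1.2702 → windmill

J = 1.2702, regime = windmill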